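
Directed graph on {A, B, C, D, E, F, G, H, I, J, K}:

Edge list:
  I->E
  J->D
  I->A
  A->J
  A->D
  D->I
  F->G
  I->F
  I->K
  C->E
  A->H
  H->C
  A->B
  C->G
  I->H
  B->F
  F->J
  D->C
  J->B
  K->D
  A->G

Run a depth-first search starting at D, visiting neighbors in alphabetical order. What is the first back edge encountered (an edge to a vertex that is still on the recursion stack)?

DFS from D (visiting neighbors in alphabetical order); mark gray on enter, black on exit:
D gray
  C gray
    E gray
    E black
    G gray
    G black
  C black
  I gray
    A gray
      B gray
        F gray
          F→G: G black — skip
          J gray
            J→B: B is gray → back edge
First back edge: J → B.

J→B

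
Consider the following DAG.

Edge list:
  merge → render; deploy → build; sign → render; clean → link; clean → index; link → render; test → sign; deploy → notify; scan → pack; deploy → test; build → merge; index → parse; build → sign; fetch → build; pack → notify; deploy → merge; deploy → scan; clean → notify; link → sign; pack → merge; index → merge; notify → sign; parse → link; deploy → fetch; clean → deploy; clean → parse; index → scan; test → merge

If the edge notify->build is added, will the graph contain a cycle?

No

Adding notify→build creates a cycle iff build can already reach notify.
Explore from build: no path reaches notify. The graph stays acyclic.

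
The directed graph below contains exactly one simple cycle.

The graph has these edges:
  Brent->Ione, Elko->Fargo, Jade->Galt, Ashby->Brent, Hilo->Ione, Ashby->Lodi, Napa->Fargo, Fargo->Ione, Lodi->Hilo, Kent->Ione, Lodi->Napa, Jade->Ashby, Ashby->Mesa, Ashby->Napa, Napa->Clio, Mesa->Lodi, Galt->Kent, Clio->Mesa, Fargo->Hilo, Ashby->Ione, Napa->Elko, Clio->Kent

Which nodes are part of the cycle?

DFS with gray/black marking from Lodi:
Lodi gray
  Napa gray
    Elko gray
      Fargo gray
        Ione gray
        Ione black
        Hilo gray
          Hilo→Ione: Ione black — skip
        Hilo black
      Fargo black
    Elko black
    Clio gray
      Kent gray
        Kent→Ione: Ione black — skip
      Kent black
      Mesa gray
        Mesa→Lodi: Lodi is gray → back edge
Back edge closes the cycle Lodi → Napa → Clio → Mesa → Lodi; its vertices are {Clio, Lodi, Mesa, Napa}.

Clio, Lodi, Mesa, Napa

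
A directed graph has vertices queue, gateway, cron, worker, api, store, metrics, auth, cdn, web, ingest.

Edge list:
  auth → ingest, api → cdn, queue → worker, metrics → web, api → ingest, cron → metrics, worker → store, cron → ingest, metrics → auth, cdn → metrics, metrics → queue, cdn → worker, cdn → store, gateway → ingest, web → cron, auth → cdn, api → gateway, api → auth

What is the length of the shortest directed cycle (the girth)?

3

For each vertex v, BFS finds the shortest path from v back to v.
The shortest such closed walk is cdn → metrics → auth → cdn, length 3.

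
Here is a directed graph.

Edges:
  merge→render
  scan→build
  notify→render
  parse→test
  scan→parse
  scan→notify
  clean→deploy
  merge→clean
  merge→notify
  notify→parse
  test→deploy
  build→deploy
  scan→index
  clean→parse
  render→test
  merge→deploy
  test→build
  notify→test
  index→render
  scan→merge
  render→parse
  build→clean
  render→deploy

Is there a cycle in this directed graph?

Yes

DFS with white/gray/black marking, starting from scan:
scan gray
  merge gray
    notify gray
      parse gray
        test gray
          deploy gray
          deploy black
          build gray
            clean gray
              clean→parse: parse is gray → back edge
Back edge found, so a cycle exists: parse → test → build → clean → parse.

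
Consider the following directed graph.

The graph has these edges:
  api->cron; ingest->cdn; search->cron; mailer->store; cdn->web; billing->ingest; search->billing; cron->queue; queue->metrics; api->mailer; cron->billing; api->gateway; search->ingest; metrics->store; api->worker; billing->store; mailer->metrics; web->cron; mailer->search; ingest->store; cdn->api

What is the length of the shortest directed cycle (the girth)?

For each vertex v, BFS finds the shortest path from v back to v.
The shortest such closed walk is ingest → cdn → web → cron → billing → ingest, length 5.

5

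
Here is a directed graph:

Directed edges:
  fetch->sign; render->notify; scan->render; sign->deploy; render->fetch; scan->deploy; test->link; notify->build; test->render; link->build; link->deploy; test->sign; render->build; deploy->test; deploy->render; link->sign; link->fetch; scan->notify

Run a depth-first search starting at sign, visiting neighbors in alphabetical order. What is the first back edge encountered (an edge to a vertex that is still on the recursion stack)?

fetch→sign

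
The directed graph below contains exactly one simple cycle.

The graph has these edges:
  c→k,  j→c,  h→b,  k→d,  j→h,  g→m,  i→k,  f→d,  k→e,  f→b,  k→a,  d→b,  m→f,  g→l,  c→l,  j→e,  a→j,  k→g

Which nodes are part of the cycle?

a, c, j, k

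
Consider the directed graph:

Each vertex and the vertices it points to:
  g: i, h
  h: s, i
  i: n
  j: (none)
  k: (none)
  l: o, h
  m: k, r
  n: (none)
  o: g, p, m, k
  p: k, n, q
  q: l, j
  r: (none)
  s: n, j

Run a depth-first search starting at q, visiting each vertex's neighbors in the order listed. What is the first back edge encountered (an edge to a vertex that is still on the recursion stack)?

DFS from q (visiting each vertex's neighbors in the order listed); mark gray on enter, black on exit:
q gray
  l gray
    o gray
      g gray
        i gray
          n gray
          n black
        i black
        h gray
          s gray
            s→n: n black — skip
            j gray
            j black
          s black
          h→i: i black — skip
        h black
      g black
      p gray
        k gray
        k black
        p→n: n black — skip
        p→q: q is gray → back edge
First back edge: p → q.

p→q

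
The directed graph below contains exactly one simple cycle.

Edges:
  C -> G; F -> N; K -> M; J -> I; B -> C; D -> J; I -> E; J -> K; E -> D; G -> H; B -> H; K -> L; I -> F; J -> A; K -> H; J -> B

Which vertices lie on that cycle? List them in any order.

D, E, I, J

DFS with gray/black marking from J:
J gray
  I gray
    E gray
      D gray
        D→J: J is gray → back edge
Back edge closes the cycle J → I → E → D → J; its vertices are {D, E, I, J}.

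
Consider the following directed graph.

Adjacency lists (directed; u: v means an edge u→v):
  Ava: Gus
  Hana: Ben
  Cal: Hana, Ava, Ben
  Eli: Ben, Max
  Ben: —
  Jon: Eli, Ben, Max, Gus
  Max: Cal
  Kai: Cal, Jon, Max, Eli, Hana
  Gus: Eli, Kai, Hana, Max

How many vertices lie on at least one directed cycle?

7

A vertex is on a directed cycle iff it belongs to a strongly connected component of size ≥ 2 (or has a self-loop).
The vertices on cycles are {Ava, Cal, Eli, Gus, Jon, Kai, Max} — 7 in total.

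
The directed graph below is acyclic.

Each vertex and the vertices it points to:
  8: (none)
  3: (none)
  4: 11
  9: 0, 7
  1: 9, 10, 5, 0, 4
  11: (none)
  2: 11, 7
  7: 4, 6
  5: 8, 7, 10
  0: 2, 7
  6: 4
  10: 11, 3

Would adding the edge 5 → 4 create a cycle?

Adding 5→4 creates a cycle iff 4 can already reach 5.
Explore from 4: no path reaches 5. The graph stays acyclic.

No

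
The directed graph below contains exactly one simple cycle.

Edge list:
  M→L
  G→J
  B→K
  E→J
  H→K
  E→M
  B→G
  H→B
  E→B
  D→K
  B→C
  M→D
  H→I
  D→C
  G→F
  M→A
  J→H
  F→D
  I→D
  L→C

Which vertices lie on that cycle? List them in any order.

DFS with gray/black marking from B:
B gray
  K gray
  K black
  G gray
    J gray
      H gray
        H→B: B is gray → back edge
Back edge closes the cycle B → G → J → H → B; its vertices are {B, G, H, J}.

B, G, H, J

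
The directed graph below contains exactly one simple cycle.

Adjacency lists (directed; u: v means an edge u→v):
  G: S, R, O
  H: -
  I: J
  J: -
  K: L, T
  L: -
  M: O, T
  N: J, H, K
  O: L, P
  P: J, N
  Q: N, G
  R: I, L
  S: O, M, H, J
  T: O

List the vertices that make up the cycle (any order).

K, N, O, P, T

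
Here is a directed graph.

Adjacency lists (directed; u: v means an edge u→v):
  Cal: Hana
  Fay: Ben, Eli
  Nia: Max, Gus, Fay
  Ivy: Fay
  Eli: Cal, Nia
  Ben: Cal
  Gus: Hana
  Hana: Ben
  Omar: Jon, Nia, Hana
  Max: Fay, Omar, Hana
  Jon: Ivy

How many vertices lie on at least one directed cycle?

10

A vertex is on a directed cycle iff it belongs to a strongly connected component of size ≥ 2 (or has a self-loop).
The vertices on cycles are {Ben, Cal, Eli, Fay, Ivy, Jon, Max, Nia, Hana, Omar} — 10 in total.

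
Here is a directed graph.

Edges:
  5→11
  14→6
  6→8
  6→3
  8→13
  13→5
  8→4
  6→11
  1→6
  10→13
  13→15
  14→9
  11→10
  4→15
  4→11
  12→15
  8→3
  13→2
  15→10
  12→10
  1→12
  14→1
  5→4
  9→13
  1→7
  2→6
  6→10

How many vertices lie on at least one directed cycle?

9

A vertex is on a directed cycle iff it belongs to a strongly connected component of size ≥ 2 (or has a self-loop).
The vertices on cycles are {2, 4, 5, 6, 8, 10, 11, 13, 15} — 9 in total.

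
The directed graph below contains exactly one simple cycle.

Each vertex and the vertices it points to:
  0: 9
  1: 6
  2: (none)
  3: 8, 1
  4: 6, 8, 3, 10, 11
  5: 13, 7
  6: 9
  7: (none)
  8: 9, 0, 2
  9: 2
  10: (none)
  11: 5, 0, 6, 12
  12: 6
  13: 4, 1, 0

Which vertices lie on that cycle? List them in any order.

4, 5, 11, 13

DFS with gray/black marking from 13:
13 gray
  4 gray
    6 gray
      9 gray
        2 gray
        2 black
      9 black
    6 black
    8 gray
      8→9: 9 black — skip
      0 gray
        0→9: 9 black — skip
      0 black
      8→2: 2 black — skip
    8 black
    3 gray
      3→8: 8 black — skip
      1 gray
        1→6: 6 black — skip
      1 black
    3 black
    10 gray
    10 black
    11 gray
      5 gray
        5→13: 13 is gray → back edge
Back edge closes the cycle 13 → 4 → 11 → 5 → 13; its vertices are {4, 5, 11, 13}.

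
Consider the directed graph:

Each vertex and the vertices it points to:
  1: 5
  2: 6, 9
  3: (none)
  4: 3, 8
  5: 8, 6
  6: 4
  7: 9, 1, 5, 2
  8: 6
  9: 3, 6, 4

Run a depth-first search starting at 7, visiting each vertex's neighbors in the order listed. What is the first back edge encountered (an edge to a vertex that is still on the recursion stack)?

DFS from 7 (visiting each vertex's neighbors in the order listed); mark gray on enter, black on exit:
7 gray
  9 gray
    3 gray
    3 black
    6 gray
      4 gray
        4→3: 3 black — skip
        8 gray
          8→6: 6 is gray → back edge
First back edge: 8 → 6.

8->6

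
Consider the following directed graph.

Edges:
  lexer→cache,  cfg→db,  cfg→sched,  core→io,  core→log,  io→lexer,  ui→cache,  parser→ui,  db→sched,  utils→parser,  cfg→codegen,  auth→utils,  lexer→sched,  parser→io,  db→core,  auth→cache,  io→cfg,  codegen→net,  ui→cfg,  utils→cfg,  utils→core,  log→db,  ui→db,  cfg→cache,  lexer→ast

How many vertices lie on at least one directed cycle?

5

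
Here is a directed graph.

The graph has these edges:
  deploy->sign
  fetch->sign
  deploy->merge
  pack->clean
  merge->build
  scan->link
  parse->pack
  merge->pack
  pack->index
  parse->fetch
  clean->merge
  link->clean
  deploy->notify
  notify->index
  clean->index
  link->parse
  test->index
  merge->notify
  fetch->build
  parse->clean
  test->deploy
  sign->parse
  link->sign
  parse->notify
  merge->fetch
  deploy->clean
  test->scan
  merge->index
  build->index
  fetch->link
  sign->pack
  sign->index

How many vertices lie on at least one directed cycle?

7

A vertex is on a directed cycle iff it belongs to a strongly connected component of size ≥ 2 (or has a self-loop).
The vertices on cycles are {link, pack, sign, clean, fetch, merge, parse} — 7 in total.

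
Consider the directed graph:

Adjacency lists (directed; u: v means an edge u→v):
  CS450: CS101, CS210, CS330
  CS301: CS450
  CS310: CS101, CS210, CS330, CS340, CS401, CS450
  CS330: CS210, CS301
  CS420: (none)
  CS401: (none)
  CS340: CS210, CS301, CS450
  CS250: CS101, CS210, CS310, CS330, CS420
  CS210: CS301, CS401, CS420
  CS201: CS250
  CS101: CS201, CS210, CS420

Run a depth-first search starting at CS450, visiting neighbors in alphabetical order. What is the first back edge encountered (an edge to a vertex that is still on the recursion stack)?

CS250→CS101

DFS from CS450 (visiting neighbors in alphabetical order); mark gray on enter, black on exit:
CS450 gray
  CS101 gray
    CS201 gray
      CS250 gray
        CS250→CS101: CS101 is gray → back edge
First back edge: CS250 → CS101.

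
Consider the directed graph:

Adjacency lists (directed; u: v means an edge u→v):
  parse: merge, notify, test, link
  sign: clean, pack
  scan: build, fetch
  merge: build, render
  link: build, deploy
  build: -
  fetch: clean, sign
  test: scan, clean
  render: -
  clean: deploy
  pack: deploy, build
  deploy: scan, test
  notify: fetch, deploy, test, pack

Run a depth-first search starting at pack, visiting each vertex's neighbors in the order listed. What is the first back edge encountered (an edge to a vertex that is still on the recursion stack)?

clean→deploy

DFS from pack (visiting each vertex's neighbors in the order listed); mark gray on enter, black on exit:
pack gray
  deploy gray
    scan gray
      build gray
      build black
      fetch gray
        clean gray
          clean→deploy: deploy is gray → back edge
First back edge: clean → deploy.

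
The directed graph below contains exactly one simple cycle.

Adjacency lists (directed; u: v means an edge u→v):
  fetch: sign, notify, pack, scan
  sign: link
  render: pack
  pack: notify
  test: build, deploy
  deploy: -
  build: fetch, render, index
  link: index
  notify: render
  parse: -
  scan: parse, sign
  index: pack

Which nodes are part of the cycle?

DFS with gray/black marking from notify:
notify gray
  render gray
    pack gray
      pack→notify: notify is gray → back edge
Back edge closes the cycle notify → render → pack → notify; its vertices are {pack, notify, render}.

pack, notify, render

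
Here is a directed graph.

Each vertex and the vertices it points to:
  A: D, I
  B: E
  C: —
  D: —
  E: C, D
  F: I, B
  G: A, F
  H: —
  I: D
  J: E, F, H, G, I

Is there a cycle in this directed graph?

DFS with white/gray/black marking, starting from B:
B gray
  E gray
    C gray
    C black
    D gray
    D black
  E black
B black
A gray
  A→D: D black — skip
  I gray
    I→D: D black — skip
  I black
A black
F gray
  F→I: I black — skip
  F→B: B black — skip
F black
G gray
  G→A: A black — skip
  G→F: F black — skip
G black
H gray
H black
J gray
  J→E: E black — skip
  J→F: F black — skip
  J→H: H black — skip
  J→G: G black — skip
  J→I: I black — skip
J black
Every edge goes to a white or black vertex — no back edge, so the graph is acyclic.

No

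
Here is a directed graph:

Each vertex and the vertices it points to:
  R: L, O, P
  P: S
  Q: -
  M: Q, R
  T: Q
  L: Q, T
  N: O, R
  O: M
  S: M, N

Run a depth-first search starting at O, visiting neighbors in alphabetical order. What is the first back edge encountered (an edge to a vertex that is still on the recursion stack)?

DFS from O (visiting neighbors in alphabetical order); mark gray on enter, black on exit:
O gray
  M gray
    Q gray
    Q black
    R gray
      L gray
        L→Q: Q black — skip
        T gray
          T→Q: Q black — skip
        T black
      L black
      R→O: O is gray → back edge
First back edge: R → O.

R->O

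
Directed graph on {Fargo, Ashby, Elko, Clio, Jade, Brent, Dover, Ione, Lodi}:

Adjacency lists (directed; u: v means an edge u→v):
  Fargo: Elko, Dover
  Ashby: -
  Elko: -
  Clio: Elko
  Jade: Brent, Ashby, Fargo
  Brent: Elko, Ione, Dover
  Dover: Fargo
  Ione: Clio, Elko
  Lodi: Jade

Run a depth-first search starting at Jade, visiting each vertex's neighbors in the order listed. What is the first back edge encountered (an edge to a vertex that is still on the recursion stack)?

DFS from Jade (visiting each vertex's neighbors in the order listed); mark gray on enter, black on exit:
Jade gray
  Brent gray
    Elko gray
    Elko black
    Ione gray
      Clio gray
        Clio→Elko: Elko black — skip
      Clio black
      Ione→Elko: Elko black — skip
    Ione black
    Dover gray
      Fargo gray
        Fargo→Elko: Elko black — skip
        Fargo→Dover: Dover is gray → back edge
First back edge: Fargo → Dover.

Fargo->Dover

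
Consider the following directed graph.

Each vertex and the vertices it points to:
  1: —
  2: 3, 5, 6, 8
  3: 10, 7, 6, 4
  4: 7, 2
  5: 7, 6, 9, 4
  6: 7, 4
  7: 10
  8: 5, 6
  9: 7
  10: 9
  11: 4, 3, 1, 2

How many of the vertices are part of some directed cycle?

A vertex is on a directed cycle iff it belongs to a strongly connected component of size ≥ 2 (or has a self-loop).
The vertices on cycles are {2, 3, 4, 5, 6, 7, 8, 9, 10} — 9 in total.

9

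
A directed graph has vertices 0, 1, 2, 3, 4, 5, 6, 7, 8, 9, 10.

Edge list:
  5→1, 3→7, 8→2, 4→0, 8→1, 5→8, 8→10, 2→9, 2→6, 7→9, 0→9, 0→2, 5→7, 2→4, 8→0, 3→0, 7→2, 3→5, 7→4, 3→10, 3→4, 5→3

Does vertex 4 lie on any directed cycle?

Yes

4 is on a cycle iff 4 can reach itself via ≥1 edge.
4 → 0 → 2 → 4 — yes.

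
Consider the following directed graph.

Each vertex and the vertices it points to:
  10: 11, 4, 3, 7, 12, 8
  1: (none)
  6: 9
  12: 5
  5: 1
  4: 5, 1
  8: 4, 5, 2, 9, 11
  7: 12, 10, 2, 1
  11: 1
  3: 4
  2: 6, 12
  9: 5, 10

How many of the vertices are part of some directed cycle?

A vertex is on a directed cycle iff it belongs to a strongly connected component of size ≥ 2 (or has a self-loop).
The vertices on cycles are {2, 6, 7, 8, 9, 10} — 6 in total.

6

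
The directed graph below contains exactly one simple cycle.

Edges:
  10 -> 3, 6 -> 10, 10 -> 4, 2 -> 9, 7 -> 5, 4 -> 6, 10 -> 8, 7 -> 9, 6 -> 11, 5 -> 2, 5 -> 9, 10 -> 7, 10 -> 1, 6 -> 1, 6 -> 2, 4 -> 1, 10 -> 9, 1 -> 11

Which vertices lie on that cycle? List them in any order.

4, 6, 10

DFS with gray/black marking from 4:
4 gray
  1 gray
    11 gray
    11 black
  1 black
  6 gray
    2 gray
      9 gray
      9 black
    2 black
    6→11: 11 black — skip
    10 gray
      10→1: 1 black — skip
      10→4: 4 is gray → back edge
Back edge closes the cycle 4 → 6 → 10 → 4; its vertices are {4, 6, 10}.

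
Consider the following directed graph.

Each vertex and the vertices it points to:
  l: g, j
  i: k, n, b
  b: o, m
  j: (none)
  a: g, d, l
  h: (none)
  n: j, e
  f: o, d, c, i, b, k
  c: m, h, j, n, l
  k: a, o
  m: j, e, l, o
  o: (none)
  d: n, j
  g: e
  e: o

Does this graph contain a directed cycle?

DFS with white/gray/black marking, starting from o:
o gray
o black
l gray
  g gray
    e gray
      e→o: o black — skip
    e black
  g black
  j gray
  j black
l black
i gray
  k gray
    a gray
      a→g: g black — skip
      d gray
        n gray
          n→j: j black — skip
          n→e: e black — skip
        n black
        d→j: j black — skip
      d black
      a→l: l black — skip
    a black
    k→o: o black — skip
  k black
  i→n: n black — skip
  b gray
    b→o: o black — skip
    m gray
      m→j: j black — skip
      m→e: e black — skip
      m→l: l black — skip
      m→o: o black — skip
    m black
  b black
i black
h gray
h black
f gray
  f→o: o black — skip
  f→d: d black — skip
  c gray
    c→m: m black — skip
    c→h: h black — skip
    c→j: j black — skip
    c→n: n black — skip
    c→l: l black — skip
  c black
  f→i: i black — skip
  f→b: b black — skip
  f→k: k black — skip
f black
Every edge goes to a white or black vertex — no back edge, so the graph is acyclic.

No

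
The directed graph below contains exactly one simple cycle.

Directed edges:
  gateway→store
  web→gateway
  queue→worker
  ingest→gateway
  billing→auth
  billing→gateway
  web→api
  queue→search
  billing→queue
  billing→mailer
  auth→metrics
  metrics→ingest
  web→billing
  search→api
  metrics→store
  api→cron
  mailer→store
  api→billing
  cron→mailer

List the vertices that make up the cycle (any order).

DFS with gray/black marking from api:
api gray
  cron gray
    mailer gray
      store gray
      store black
    mailer black
  cron black
  billing gray
    auth gray
      metrics gray
        metrics→store: store black — skip
        ingest gray
          gateway gray
            gateway→store: store black — skip
          gateway black
        ingest black
      metrics black
    auth black
    billing→mailer: mailer black — skip
    queue gray
      worker gray
      worker black
      search gray
        search→api: api is gray → back edge
Back edge closes the cycle api → billing → queue → search → api; its vertices are {api, queue, search, billing}.

api, queue, search, billing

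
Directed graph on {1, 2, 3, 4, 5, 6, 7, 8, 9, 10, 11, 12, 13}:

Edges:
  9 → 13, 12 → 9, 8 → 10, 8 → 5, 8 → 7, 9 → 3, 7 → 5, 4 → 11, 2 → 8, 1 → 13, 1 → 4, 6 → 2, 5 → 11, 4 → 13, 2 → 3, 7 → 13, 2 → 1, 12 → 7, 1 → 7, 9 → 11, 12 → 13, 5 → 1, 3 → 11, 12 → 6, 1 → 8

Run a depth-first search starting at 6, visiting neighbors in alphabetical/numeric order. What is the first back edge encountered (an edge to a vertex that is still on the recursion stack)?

5→1

DFS from 6 (visiting neighbors in alphabetical/numeric order); mark gray on enter, black on exit:
6 gray
  2 gray
    1 gray
      4 gray
        11 gray
        11 black
        13 gray
        13 black
      4 black
      7 gray
        5 gray
          5→1: 1 is gray → back edge
First back edge: 5 → 1.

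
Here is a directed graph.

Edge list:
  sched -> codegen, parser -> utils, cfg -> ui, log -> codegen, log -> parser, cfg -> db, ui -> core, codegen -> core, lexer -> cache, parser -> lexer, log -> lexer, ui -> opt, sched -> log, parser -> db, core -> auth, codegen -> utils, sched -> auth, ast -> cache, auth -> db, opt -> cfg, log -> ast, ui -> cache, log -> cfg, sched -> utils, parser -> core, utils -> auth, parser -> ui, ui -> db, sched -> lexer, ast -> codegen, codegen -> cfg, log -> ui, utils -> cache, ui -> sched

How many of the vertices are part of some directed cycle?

A vertex is on a directed cycle iff it belongs to a strongly connected component of size ≥ 2 (or has a self-loop).
The vertices on cycles are {ui, ast, cfg, log, opt, sched, parser, codegen} — 8 in total.

8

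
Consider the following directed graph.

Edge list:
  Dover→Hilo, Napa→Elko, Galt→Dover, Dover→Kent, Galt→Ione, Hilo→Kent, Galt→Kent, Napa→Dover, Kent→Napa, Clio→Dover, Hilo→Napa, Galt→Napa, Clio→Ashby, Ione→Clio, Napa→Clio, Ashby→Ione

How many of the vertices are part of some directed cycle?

A vertex is on a directed cycle iff it belongs to a strongly connected component of size ≥ 2 (or has a self-loop).
The vertices on cycles are {Clio, Hilo, Ione, Kent, Napa, Ashby, Dover} — 7 in total.

7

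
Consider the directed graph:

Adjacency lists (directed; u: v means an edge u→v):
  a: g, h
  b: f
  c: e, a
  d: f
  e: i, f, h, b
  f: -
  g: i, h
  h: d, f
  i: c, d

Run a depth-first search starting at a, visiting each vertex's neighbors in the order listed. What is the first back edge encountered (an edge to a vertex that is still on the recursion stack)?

DFS from a (visiting each vertex's neighbors in the order listed); mark gray on enter, black on exit:
a gray
  g gray
    i gray
      c gray
        e gray
          e→i: i is gray → back edge
First back edge: e → i.

e->i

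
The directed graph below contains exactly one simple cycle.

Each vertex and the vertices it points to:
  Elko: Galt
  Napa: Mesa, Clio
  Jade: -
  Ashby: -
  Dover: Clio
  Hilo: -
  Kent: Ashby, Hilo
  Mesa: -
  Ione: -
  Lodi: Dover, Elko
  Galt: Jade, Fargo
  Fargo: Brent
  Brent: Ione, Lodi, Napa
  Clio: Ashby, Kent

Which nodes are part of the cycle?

Elko, Galt, Lodi, Brent, Fargo

DFS with gray/black marking from Brent:
Brent gray
  Ione gray
  Ione black
  Lodi gray
    Dover gray
      Clio gray
        Ashby gray
        Ashby black
        Kent gray
          Kent→Ashby: Ashby black — skip
          Hilo gray
          Hilo black
        Kent black
      Clio black
    Dover black
    Elko gray
      Galt gray
        Jade gray
        Jade black
        Fargo gray
          Fargo→Brent: Brent is gray → back edge
Back edge closes the cycle Brent → Lodi → Elko → Galt → Fargo → Brent; its vertices are {Elko, Galt, Lodi, Brent, Fargo}.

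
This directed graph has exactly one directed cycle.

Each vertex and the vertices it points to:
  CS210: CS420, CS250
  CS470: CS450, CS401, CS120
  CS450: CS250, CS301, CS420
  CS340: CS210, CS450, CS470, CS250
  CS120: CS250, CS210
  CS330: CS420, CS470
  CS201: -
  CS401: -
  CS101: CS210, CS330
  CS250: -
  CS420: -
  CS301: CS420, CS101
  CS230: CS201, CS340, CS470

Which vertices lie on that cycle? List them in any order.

DFS with gray/black marking from CS470:
CS470 gray
  CS450 gray
    CS250 gray
    CS250 black
    CS301 gray
      CS420 gray
      CS420 black
      CS101 gray
        CS210 gray
          CS210→CS420: CS420 black — skip
          CS210→CS250: CS250 black — skip
        CS210 black
        CS330 gray
          CS330→CS420: CS420 black — skip
          CS330→CS470: CS470 is gray → back edge
Back edge closes the cycle CS470 → CS450 → CS301 → CS101 → CS330 → CS470; its vertices are {CS101, CS301, CS330, CS450, CS470}.

CS101, CS301, CS330, CS450, CS470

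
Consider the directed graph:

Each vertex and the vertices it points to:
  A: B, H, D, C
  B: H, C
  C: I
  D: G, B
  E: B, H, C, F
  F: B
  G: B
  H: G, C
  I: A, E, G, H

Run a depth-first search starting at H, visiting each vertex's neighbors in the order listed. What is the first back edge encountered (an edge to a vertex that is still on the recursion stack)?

B→H

DFS from H (visiting each vertex's neighbors in the order listed); mark gray on enter, black on exit:
H gray
  G gray
    B gray
      B→H: H is gray → back edge
First back edge: B → H.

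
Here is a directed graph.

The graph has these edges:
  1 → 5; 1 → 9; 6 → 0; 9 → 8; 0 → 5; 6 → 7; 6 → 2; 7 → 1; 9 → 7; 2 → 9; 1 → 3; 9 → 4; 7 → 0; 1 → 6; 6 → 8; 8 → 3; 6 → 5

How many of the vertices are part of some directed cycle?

5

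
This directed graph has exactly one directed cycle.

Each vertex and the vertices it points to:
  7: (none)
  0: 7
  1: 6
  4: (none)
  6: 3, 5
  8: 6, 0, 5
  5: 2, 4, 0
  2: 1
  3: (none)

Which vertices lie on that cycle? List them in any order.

1, 2, 5, 6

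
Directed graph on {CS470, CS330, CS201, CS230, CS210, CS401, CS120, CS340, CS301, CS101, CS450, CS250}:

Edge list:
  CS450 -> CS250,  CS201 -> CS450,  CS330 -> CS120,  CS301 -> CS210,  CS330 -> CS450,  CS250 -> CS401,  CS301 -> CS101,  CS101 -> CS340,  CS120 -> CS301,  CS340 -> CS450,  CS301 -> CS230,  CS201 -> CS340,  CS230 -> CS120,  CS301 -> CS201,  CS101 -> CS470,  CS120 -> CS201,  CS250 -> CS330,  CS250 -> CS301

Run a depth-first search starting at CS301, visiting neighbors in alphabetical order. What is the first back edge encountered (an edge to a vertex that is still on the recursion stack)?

CS250→CS301

DFS from CS301 (visiting neighbors in alphabetical order); mark gray on enter, black on exit:
CS301 gray
  CS101 gray
    CS340 gray
      CS450 gray
        CS250 gray
          CS250→CS301: CS301 is gray → back edge
First back edge: CS250 → CS301.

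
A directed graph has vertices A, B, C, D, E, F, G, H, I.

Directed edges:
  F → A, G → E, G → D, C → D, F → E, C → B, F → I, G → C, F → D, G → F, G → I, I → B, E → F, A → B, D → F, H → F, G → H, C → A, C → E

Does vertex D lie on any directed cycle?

Yes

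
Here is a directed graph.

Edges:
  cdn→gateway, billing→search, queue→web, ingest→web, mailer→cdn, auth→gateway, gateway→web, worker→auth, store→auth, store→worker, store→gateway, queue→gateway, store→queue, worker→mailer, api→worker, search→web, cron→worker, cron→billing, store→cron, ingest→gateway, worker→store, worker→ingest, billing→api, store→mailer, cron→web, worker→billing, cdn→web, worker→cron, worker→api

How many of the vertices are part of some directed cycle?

A vertex is on a directed cycle iff it belongs to a strongly connected component of size ≥ 2 (or has a self-loop).
The vertices on cycles are {api, cron, store, worker, billing} — 5 in total.

5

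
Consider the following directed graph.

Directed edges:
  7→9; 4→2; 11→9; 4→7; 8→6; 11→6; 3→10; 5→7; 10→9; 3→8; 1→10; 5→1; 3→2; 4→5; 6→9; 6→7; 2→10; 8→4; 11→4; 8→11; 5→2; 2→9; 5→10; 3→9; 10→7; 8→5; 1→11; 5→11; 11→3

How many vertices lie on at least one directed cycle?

6

A vertex is on a directed cycle iff it belongs to a strongly connected component of size ≥ 2 (or has a self-loop).
The vertices on cycles are {1, 3, 4, 5, 8, 11} — 6 in total.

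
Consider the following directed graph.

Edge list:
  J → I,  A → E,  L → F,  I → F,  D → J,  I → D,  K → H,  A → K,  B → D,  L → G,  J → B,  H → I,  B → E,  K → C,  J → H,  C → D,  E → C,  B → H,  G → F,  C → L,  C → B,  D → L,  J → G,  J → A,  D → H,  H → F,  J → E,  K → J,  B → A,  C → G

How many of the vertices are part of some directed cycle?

9

A vertex is on a directed cycle iff it belongs to a strongly connected component of size ≥ 2 (or has a self-loop).
The vertices on cycles are {A, B, C, D, E, H, I, J, K} — 9 in total.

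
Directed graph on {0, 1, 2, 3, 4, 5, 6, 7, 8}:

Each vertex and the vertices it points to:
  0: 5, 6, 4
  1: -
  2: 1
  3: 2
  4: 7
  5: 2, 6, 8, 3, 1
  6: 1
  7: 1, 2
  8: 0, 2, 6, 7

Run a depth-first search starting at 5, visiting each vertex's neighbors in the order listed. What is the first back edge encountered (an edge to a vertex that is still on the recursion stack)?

0→5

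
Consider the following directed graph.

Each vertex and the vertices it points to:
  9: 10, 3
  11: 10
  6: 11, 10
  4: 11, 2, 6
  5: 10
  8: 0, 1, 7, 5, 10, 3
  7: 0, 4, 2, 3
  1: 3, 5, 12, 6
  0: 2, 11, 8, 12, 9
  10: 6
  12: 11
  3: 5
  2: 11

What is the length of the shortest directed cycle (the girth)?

2

For each vertex v, BFS finds the shortest path from v back to v.
The shortest such closed walk is 8 → 0 → 8, length 2.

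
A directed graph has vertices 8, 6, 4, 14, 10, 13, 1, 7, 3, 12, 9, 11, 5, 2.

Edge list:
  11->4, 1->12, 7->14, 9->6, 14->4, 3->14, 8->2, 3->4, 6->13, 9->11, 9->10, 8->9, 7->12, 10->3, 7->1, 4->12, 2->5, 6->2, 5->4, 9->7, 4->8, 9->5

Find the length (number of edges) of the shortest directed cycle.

4

For each vertex v, BFS finds the shortest path from v back to v.
The shortest such closed walk is 8 → 2 → 5 → 4 → 8, length 4.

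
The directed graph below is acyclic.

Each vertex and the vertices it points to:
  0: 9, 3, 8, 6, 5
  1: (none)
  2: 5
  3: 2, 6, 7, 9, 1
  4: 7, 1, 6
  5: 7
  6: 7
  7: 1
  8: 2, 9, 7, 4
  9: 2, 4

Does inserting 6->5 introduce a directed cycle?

No

Adding 6→5 creates a cycle iff 5 can already reach 6.
Explore from 5: no path reaches 6. The graph stays acyclic.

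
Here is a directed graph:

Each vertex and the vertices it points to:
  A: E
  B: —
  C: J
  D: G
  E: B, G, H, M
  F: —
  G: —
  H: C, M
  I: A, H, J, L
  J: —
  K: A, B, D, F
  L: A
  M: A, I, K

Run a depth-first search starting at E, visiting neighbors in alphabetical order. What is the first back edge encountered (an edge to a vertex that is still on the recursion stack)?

DFS from E (visiting neighbors in alphabetical order); mark gray on enter, black on exit:
E gray
  B gray
  B black
  G gray
  G black
  H gray
    C gray
      J gray
      J black
    C black
    M gray
      A gray
        A→E: E is gray → back edge
First back edge: A → E.

A->E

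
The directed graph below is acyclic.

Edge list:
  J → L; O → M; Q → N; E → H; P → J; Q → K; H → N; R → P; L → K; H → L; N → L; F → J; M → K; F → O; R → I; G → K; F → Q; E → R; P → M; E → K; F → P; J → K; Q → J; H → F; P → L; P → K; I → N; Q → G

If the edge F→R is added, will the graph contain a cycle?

Adding F→R creates a cycle iff R can already reach F.
Explore from R: no path reaches F. The graph stays acyclic.

No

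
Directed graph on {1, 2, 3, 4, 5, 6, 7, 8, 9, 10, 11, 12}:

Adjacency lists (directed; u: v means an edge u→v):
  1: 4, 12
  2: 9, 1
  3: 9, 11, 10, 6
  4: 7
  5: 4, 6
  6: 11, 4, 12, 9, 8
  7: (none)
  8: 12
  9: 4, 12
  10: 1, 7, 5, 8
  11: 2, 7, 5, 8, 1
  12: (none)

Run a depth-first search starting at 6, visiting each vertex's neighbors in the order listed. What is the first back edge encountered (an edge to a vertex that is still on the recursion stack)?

DFS from 6 (visiting each vertex's neighbors in the order listed); mark gray on enter, black on exit:
6 gray
  11 gray
    2 gray
      9 gray
        4 gray
          7 gray
          7 black
        4 black
        12 gray
        12 black
      9 black
      1 gray
        1→4: 4 black — skip
        1→12: 12 black — skip
      1 black
    2 black
    11→7: 7 black — skip
    5 gray
      5→4: 4 black — skip
      5→6: 6 is gray → back edge
First back edge: 5 → 6.

5->6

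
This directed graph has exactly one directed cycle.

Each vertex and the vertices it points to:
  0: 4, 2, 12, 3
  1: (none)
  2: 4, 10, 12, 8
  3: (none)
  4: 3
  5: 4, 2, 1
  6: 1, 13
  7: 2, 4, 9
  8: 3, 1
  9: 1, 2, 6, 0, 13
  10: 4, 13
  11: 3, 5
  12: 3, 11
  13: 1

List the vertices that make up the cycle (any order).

2, 5, 11, 12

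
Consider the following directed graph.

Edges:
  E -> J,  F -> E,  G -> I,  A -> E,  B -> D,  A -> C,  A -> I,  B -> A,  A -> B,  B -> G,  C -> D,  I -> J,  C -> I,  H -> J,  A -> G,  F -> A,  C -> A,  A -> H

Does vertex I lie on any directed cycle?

No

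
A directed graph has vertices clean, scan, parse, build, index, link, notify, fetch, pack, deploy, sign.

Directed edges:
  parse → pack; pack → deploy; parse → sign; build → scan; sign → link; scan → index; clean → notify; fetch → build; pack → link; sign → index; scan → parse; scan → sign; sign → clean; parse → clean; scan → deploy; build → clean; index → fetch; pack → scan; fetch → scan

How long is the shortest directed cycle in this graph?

For each vertex v, BFS finds the shortest path from v back to v.
The shortest such closed walk is scan → parse → pack → scan, length 3.

3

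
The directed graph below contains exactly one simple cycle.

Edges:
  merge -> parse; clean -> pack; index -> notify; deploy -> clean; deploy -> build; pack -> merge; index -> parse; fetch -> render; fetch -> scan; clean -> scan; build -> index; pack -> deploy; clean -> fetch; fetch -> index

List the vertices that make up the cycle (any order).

pack, clean, deploy

DFS with gray/black marking from deploy:
deploy gray
  clean gray
    pack gray
      merge gray
        parse gray
        parse black
      merge black
      pack→deploy: deploy is gray → back edge
Back edge closes the cycle deploy → clean → pack → deploy; its vertices are {pack, clean, deploy}.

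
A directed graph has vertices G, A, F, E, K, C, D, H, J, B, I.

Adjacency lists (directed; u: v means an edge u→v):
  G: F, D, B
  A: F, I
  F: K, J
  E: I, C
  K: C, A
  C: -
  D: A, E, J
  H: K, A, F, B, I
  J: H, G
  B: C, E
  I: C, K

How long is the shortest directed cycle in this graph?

3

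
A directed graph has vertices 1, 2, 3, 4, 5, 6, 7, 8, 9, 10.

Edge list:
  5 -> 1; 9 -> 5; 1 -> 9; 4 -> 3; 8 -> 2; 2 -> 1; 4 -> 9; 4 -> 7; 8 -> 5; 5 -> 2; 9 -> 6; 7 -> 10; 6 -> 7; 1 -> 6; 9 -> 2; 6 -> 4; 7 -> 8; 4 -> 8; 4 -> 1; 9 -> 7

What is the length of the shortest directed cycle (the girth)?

3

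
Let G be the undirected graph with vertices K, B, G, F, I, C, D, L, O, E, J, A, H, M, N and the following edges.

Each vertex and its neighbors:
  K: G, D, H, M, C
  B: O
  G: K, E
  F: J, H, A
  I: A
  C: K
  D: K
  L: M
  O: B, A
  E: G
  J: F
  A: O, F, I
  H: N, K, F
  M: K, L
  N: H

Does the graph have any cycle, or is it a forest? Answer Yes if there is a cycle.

DFS, tracking each vertex's parent; an edge to a visited non-parent vertex closes a cycle.
Start from N:
visit N (parent –)
  visit H (parent N)
    H–N: parent, skip
    visit K (parent H)
      visit G (parent K)
        G–K: parent, skip
        visit E (parent G)
          E–G: parent, skip
      visit D (parent K)
        D–K: parent, skip
      K–H: parent, skip
      visit M (parent K)
        M–K: parent, skip
        visit L (parent M)
          L–M: parent, skip
      visit C (parent K)
        C–K: parent, skip
    visit F (parent H)
      visit J (parent F)
        J–F: parent, skip
      F–H: parent, skip
      visit A (parent F)
        visit O (parent A)
          visit B (parent O)
            B–O: parent, skip
          O–A: parent, skip
        A–F: parent, skip
        visit I (parent A)
          I–A: parent, skip
No non-parent visited neighbor found — the graph is a forest.

No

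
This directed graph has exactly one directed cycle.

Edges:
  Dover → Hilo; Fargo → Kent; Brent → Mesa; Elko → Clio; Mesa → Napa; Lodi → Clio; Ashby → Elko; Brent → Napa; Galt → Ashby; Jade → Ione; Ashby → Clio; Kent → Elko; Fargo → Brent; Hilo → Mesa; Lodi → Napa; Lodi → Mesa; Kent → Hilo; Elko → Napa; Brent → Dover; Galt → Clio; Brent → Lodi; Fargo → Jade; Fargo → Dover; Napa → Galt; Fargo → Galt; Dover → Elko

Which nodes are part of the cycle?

DFS with gray/black marking from Galt:
Galt gray
  Ashby gray
    Elko gray
      Clio gray
      Clio black
      Napa gray
        Napa→Galt: Galt is gray → back edge
Back edge closes the cycle Galt → Ashby → Elko → Napa → Galt; its vertices are {Elko, Galt, Napa, Ashby}.

Elko, Galt, Napa, Ashby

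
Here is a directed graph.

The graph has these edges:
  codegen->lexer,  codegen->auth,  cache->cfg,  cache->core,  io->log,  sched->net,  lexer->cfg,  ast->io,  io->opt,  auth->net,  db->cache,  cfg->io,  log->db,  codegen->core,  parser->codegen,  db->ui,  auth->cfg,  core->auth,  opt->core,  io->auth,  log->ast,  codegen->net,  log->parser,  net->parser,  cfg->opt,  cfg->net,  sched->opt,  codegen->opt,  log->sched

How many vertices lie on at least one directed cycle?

14

A vertex is on a directed cycle iff it belongs to a strongly connected component of size ≥ 2 (or has a self-loop).
The vertices on cycles are {db, io, ast, cfg, log, net, opt, auth, core, cache, lexer, sched, parser, codegen} — 14 in total.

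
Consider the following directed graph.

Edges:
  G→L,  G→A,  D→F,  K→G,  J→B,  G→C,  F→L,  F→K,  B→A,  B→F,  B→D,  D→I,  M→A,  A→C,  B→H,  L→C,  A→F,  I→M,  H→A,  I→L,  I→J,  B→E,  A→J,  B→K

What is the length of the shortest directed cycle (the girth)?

3

For each vertex v, BFS finds the shortest path from v back to v.
The shortest such closed walk is B → A → J → B, length 3.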